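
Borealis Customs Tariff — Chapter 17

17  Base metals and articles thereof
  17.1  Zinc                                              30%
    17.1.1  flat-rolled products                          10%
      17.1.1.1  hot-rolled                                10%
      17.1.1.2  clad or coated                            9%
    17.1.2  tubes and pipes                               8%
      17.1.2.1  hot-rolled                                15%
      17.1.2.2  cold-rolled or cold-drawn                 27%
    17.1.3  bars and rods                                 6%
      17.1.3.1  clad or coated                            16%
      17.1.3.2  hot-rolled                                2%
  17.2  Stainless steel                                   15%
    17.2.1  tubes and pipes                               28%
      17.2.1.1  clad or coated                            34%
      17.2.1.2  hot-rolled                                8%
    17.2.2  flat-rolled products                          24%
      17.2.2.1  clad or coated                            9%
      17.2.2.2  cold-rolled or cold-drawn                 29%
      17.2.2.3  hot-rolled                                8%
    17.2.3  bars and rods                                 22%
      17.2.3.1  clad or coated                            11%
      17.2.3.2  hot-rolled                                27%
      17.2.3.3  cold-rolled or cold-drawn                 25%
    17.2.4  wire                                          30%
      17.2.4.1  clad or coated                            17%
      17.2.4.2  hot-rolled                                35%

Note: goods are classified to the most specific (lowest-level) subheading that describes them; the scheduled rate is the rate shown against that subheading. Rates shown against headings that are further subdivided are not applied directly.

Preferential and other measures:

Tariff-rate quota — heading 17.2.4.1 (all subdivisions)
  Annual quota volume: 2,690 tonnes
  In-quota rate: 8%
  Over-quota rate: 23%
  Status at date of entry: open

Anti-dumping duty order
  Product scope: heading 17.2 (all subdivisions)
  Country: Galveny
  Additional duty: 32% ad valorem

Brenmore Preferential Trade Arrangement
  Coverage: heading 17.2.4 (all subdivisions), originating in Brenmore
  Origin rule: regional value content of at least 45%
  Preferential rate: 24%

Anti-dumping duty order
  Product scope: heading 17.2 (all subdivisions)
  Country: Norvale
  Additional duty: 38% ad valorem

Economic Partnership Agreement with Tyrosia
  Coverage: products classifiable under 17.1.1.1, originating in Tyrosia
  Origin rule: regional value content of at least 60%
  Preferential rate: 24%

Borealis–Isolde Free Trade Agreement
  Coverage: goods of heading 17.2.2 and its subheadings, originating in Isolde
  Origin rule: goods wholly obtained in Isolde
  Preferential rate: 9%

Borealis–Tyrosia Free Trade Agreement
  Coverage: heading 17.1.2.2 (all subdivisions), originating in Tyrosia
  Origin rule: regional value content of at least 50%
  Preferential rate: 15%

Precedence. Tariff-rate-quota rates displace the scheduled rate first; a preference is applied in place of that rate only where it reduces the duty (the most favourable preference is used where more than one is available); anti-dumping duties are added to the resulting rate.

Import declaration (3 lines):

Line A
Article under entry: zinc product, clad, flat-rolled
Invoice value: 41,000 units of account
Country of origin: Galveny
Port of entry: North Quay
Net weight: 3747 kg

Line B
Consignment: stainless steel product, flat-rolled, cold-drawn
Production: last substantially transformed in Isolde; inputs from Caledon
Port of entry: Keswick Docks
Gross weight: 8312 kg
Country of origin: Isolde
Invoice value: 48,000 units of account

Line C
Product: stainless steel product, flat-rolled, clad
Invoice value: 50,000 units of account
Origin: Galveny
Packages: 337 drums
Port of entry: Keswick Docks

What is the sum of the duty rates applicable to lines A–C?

Line A: zinc → 17.1; flat-rolled → 17.1.1; clad → 17.1.1.2. Scheduled 9%. No special measure applies. → 9%.
Line B: stainless steel → 17.2; flat-rolled → 17.2.2; cold-drawn → 17.2.2.2. Scheduled 29%. Isolde agreement on 17.2.2: not wholly obtained. → 29%.
Line C: stainless steel → 17.2; flat-rolled → 17.2.2; clad → 17.2.2.1. Scheduled 9%. anti-dumping (Galveny, 17.2): +32%; total 9% + 32% = 41%. → 41%.
Sum: 9% + 29% + 41% = 79%.

79%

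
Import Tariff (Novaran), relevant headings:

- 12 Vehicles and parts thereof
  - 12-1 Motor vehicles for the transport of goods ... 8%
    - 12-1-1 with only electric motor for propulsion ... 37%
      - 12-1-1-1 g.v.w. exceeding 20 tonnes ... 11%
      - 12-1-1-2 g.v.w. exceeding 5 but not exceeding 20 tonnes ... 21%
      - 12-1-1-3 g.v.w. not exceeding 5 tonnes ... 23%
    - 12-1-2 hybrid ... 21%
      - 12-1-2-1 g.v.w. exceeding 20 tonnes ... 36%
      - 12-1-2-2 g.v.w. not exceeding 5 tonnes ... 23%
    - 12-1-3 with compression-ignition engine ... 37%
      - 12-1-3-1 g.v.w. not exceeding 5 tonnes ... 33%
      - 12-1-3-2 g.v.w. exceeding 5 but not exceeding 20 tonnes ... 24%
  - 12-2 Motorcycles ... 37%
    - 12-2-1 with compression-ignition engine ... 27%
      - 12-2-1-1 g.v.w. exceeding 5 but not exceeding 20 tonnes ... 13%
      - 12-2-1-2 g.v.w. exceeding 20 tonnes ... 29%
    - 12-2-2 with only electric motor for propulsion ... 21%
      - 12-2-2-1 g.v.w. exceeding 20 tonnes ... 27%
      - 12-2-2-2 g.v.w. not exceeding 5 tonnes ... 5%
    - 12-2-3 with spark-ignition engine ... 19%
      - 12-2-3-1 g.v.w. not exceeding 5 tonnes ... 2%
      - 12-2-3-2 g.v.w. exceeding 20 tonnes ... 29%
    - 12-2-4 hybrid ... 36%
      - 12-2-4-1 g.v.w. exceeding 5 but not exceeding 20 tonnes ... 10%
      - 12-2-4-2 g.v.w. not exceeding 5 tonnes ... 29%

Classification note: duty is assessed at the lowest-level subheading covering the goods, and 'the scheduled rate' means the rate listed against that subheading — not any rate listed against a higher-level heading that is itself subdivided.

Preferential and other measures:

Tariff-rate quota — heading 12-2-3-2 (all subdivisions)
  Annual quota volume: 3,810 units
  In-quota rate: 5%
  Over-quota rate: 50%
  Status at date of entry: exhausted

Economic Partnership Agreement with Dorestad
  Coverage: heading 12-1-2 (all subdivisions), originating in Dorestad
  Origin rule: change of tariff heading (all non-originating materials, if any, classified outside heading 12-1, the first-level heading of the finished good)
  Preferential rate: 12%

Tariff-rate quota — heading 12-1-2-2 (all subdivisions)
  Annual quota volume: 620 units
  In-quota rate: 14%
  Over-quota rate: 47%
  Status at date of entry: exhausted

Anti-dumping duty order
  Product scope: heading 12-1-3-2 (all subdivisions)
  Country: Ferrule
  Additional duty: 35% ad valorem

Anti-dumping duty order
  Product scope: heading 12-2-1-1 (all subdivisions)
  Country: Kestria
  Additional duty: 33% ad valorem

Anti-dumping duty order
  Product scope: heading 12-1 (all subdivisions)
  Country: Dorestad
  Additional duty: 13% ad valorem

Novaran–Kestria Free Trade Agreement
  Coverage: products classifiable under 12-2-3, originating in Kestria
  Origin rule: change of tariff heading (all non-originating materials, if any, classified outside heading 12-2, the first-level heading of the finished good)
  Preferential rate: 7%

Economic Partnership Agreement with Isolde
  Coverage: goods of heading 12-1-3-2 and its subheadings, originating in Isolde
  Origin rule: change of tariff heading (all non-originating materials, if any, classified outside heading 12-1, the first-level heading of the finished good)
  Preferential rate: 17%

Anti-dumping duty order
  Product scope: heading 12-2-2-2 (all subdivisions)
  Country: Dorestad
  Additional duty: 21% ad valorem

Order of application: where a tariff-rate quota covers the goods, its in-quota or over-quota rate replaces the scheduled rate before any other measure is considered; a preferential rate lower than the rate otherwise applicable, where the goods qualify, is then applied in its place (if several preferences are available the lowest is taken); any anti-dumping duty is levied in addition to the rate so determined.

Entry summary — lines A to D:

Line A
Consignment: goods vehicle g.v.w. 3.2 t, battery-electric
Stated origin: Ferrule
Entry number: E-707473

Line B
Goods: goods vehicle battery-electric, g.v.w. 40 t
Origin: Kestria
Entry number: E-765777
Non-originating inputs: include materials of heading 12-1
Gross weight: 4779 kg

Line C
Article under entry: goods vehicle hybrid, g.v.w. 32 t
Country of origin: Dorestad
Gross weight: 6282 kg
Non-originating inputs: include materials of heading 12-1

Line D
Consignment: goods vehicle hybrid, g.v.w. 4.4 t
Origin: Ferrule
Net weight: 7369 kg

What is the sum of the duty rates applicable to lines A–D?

Line A: goods vehicle → 12-1; battery-electric → 12-1-1; g.v.w. 3.2 t → 12-1-1-3. Scheduled 23%. No special measure applies. → 23%.
Line B: goods vehicle → 12-1; battery-electric → 12-1-1; g.v.w. 40 t → 12-1-1-1. Scheduled 11%. Kestria agreement on 12-2-3: 12-1-1-1 not covered. → 11%.
Line C: goods vehicle → 12-1; hybrid → 12-1-2; g.v.w. 32 t → 12-1-2-1. Scheduled 36%. Dorestad agreement on 12-1-2: CTH not met; anti-dumping (Dorestad, 12-1): +13%; total 36% + 13% = 49%. → 49%.
Line D: goods vehicle → 12-1; hybrid → 12-1-2; g.v.w. 4.4 t → 12-1-2-2. Scheduled 23%. quota on 12-1-2-2 exhausted → over-quota 47%. → 47%.
Sum: 23% + 11% + 49% + 47% = 130%.

130%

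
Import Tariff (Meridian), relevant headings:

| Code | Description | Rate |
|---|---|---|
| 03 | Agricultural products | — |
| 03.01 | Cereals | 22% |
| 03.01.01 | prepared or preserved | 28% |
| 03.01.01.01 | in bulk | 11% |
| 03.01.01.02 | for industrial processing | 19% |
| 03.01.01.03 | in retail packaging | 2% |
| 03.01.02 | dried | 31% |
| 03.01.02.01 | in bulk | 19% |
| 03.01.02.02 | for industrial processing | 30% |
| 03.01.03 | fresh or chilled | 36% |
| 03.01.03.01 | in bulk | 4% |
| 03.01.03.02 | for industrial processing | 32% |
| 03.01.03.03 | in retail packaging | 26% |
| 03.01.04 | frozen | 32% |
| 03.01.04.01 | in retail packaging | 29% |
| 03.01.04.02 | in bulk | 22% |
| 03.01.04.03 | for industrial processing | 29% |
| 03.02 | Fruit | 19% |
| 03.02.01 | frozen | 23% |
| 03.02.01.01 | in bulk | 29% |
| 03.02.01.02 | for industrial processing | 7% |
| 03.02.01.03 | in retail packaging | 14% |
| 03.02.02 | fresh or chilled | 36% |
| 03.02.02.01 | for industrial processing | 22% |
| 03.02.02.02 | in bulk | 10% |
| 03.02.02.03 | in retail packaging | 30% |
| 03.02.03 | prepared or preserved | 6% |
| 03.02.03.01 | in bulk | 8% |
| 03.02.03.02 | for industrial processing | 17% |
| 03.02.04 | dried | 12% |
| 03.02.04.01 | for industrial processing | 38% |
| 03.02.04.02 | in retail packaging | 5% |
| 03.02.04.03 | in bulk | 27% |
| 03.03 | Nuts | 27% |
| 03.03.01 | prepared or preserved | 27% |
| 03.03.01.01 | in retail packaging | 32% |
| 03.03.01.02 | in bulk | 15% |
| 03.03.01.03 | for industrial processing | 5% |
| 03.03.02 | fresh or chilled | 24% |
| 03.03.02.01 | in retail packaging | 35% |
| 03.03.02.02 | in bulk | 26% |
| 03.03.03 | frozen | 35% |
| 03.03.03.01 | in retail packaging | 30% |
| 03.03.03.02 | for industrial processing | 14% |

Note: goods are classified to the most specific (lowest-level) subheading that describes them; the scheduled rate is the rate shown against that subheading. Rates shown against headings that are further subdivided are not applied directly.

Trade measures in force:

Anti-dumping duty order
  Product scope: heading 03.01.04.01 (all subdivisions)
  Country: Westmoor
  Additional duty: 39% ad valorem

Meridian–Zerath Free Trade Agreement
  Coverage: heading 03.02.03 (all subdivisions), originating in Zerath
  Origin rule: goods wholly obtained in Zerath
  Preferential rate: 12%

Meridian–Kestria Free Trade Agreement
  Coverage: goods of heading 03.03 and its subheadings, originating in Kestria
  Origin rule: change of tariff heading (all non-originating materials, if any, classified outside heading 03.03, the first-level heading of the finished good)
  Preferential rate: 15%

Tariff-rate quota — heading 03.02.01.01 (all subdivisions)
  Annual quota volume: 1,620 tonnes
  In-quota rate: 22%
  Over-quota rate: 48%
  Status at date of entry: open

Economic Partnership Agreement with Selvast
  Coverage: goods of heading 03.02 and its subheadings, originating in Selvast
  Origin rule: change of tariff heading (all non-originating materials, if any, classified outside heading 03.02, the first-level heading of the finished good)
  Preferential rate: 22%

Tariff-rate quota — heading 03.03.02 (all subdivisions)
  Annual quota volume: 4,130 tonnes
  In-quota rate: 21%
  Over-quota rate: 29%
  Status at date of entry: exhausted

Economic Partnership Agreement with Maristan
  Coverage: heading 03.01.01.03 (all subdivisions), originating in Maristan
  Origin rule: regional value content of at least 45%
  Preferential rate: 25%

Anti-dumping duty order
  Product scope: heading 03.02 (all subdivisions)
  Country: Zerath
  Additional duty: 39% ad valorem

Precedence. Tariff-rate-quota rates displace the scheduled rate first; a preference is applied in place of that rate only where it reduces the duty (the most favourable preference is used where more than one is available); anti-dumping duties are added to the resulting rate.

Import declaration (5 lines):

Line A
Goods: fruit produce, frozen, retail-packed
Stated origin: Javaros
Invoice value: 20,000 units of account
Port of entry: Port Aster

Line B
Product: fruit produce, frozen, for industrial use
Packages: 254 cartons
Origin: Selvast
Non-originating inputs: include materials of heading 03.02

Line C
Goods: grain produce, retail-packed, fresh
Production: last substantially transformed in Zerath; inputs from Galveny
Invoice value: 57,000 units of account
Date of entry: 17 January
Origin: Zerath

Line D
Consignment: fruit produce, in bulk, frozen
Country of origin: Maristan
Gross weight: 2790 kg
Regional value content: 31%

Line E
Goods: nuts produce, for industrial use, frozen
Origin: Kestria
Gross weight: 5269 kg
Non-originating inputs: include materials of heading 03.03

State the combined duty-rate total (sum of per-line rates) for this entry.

Line A: fruit → 03.02; frozen → 03.02.01; retail-packed → 03.02.01.03. Scheduled 14%. No special measure applies. → 14%.
Line B: fruit → 03.02; frozen → 03.02.01; for industrial use → 03.02.01.02. Scheduled 7%. Selvast agreement on 03.02: CTH not met. → 7%.
Line C: grain → 03.01; fresh → 03.01.03; retail-packed → 03.01.03.03. Scheduled 26%. Zerath agreement on 03.02.03: 03.01.03.03 not covered. → 26%.
Line D: fruit → 03.02; frozen → 03.02.01; in bulk → 03.02.01.01. Scheduled 29%. quota on 03.02.01.01 open → in-quota 22%; Maristan agreement on 03.01.01.03: 03.02.01.01 not covered. → 22%.
Line E: nuts → 03.03; frozen → 03.03.03; for industrial use → 03.03.03.02. Scheduled 14%. Kestria agreement on 03.03: CTH not met. → 14%.
Sum: 14% + 7% + 26% + 22% + 14% = 83%.

83%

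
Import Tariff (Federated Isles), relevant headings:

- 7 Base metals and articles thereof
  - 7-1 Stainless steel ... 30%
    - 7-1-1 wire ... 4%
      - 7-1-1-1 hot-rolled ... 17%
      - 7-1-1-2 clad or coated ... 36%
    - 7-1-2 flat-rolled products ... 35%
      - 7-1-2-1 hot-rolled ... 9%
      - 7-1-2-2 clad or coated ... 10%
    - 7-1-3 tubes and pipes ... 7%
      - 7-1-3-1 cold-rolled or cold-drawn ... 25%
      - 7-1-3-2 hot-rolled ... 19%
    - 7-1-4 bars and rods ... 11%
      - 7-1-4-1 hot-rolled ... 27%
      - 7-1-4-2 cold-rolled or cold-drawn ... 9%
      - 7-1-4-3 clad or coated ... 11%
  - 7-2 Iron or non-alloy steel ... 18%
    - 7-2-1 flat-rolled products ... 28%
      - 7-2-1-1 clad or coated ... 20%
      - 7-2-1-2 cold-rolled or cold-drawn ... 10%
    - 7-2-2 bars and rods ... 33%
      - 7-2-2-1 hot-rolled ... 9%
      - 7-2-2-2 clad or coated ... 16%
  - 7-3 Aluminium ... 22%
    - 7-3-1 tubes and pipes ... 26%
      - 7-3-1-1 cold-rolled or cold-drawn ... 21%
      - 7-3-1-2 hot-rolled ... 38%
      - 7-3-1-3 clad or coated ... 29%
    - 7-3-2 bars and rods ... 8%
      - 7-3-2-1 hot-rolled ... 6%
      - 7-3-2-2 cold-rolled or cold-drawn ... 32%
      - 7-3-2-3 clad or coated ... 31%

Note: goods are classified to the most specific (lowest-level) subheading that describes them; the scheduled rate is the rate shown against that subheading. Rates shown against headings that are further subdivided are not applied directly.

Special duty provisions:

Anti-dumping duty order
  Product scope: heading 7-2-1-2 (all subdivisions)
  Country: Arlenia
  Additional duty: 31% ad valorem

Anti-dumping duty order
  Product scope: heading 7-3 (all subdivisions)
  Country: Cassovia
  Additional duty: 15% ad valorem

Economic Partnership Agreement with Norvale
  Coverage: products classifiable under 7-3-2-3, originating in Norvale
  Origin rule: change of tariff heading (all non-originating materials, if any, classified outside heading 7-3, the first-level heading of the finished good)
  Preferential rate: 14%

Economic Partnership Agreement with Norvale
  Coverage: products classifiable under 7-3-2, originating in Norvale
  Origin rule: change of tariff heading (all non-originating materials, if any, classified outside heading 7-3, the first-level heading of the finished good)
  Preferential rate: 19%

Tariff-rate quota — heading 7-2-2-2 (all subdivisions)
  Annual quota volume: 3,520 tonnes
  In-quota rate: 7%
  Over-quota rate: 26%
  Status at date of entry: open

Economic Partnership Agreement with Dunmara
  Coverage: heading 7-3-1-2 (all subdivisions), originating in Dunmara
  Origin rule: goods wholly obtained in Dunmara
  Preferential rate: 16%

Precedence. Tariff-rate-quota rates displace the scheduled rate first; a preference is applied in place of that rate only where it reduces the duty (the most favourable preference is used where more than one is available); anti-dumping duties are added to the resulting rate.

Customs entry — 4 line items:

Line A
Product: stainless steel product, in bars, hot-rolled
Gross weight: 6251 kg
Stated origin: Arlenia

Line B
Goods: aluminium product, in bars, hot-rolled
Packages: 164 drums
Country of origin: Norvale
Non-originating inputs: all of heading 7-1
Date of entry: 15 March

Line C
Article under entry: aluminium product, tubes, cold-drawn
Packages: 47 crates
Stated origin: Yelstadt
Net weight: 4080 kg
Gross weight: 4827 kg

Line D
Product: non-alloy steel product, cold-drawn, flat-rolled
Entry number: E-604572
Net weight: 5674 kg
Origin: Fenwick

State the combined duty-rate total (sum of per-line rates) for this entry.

64%

Line A: stainless steel → 7-1; in bars → 7-1-4; hot-rolled → 7-1-4-1. Scheduled 27%. No special measure applies. → 27%.
Line B: aluminium → 7-3; in bars → 7-3-2; hot-rolled → 7-3-2-1. Scheduled 6%. Norvale agreement on 7-3-2-3: 7-3-2-1 not covered; Norvale agreement on 7-3-2: CTH met → 19% available; preference 19% not lower than 6% → no reduction. → 6%.
Line C: aluminium → 7-3; tubes → 7-3-1; cold-drawn → 7-3-1-1. Scheduled 21%. No special measure applies. → 21%.
Line D: non-alloy steel → 7-2; flat-rolled → 7-2-1; cold-drawn → 7-2-1-2. Scheduled 10%. No special measure applies. → 10%.
Sum: 27% + 6% + 21% + 10% = 64%.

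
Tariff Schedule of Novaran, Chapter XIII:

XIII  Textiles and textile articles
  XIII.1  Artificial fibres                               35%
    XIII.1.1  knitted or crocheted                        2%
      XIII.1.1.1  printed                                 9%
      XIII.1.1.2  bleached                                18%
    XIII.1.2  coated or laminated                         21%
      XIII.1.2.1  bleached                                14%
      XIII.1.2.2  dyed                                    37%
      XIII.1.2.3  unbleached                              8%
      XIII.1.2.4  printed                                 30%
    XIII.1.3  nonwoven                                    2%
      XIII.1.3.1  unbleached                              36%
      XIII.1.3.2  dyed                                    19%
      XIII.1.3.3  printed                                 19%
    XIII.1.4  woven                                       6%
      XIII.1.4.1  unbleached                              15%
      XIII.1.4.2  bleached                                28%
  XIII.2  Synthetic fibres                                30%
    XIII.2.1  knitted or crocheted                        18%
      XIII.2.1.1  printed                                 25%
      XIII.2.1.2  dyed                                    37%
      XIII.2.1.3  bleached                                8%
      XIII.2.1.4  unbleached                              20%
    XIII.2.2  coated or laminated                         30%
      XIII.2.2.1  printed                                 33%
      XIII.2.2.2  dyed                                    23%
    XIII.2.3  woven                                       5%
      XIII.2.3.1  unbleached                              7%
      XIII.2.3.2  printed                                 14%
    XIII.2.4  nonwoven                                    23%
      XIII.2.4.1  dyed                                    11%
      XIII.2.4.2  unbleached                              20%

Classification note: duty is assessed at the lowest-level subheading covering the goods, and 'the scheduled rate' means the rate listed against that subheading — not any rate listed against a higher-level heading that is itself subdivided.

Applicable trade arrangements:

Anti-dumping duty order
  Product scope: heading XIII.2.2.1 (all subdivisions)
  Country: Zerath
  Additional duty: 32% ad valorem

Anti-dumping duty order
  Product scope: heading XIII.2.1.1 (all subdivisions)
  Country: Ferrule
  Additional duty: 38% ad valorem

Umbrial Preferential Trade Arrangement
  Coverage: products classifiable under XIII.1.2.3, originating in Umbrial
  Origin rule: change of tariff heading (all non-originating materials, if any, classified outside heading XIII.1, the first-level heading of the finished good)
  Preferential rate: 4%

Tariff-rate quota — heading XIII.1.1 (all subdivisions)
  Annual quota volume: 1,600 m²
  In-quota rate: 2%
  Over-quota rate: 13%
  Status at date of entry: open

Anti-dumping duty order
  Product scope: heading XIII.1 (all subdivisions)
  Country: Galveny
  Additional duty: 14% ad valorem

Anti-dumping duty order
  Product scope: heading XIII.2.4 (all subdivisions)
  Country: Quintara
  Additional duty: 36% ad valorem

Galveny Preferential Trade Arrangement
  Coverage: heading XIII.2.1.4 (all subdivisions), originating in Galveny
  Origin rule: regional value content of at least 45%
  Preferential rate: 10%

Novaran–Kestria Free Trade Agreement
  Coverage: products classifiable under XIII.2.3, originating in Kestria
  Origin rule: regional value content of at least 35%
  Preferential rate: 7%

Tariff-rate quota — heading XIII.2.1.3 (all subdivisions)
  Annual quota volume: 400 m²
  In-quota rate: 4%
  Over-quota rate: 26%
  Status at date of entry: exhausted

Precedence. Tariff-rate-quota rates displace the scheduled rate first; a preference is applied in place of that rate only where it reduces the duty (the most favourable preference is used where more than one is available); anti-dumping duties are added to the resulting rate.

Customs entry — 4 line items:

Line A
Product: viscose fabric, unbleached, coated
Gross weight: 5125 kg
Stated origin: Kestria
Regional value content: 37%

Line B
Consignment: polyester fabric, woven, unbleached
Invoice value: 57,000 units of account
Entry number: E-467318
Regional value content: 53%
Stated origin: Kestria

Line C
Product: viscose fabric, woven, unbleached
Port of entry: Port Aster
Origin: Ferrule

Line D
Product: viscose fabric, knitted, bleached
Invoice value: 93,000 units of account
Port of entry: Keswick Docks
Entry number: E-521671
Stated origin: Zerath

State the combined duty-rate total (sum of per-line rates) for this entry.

Line A: viscose → XIII.1; coated → XIII.1.2; unbleached → XIII.1.2.3. Scheduled 8%. Kestria agreement on XIII.2.3: XIII.1.2.3 not covered. → 8%.
Line B: polyester → XIII.2; woven → XIII.2.3; unbleached → XIII.2.3.1. Scheduled 7%. Kestria agreement on XIII.2.3: RVC ≥ 35% → 7% available; preference 7% not lower than 7% → no reduction. → 7%.
Line C: viscose → XIII.1; woven → XIII.1.4; unbleached → XIII.1.4.1. Scheduled 15%. No special measure applies. → 15%.
Line D: viscose → XIII.1; knitted → XIII.1.1; bleached → XIII.1.1.2. Scheduled 18%. quota on XIII.1.1 open → in-quota 2%. → 2%.
Sum: 8% + 7% + 15% + 2% = 32%.

32%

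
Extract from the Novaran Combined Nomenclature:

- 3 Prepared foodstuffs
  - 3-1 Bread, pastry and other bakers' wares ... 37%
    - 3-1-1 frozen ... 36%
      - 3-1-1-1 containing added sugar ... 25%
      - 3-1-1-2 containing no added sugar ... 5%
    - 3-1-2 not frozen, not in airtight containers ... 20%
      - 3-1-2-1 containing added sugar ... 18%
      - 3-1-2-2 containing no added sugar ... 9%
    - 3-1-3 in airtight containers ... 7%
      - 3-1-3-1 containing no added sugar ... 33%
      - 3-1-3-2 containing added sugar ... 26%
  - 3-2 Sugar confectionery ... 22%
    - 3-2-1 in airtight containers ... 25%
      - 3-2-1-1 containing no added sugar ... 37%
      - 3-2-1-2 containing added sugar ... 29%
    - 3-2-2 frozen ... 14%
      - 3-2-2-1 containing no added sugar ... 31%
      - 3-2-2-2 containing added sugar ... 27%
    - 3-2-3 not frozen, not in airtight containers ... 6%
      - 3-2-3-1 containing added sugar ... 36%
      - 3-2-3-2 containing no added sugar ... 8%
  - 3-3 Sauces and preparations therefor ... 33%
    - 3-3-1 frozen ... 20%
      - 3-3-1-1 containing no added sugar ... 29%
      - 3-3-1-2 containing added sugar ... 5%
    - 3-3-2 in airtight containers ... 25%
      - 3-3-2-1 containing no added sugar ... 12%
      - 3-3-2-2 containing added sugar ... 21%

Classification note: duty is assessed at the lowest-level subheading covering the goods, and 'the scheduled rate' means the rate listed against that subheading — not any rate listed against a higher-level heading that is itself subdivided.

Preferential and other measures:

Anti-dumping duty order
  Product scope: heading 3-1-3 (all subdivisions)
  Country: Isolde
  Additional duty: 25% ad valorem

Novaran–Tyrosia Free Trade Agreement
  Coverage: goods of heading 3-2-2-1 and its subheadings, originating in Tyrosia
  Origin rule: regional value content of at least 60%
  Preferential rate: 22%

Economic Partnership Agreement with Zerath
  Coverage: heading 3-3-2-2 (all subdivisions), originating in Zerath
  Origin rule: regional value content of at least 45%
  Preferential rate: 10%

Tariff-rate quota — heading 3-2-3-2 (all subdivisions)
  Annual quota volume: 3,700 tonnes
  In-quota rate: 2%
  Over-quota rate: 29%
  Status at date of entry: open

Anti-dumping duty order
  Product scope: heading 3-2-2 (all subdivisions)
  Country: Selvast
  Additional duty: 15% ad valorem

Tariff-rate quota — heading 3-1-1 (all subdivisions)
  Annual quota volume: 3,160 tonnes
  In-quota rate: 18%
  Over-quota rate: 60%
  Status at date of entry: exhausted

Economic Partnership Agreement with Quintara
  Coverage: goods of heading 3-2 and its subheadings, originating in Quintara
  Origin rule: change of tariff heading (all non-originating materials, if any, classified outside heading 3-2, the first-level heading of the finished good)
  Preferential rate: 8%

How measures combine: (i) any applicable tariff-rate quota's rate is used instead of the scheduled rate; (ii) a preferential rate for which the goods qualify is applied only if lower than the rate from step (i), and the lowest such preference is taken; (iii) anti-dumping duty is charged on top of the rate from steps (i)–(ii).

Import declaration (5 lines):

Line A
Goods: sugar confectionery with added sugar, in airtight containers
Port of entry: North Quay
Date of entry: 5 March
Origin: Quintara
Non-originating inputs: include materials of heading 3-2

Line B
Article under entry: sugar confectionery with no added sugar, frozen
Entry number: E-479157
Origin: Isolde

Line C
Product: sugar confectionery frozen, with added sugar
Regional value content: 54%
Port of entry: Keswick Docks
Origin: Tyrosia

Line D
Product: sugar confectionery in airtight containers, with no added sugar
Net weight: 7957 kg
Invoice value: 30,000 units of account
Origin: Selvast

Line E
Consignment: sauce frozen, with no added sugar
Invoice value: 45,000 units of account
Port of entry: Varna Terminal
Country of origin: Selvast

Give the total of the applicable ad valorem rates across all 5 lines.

153%

Line A: sugar confectionery → 3-2; in airtight containers → 3-2-1; with added sugar → 3-2-1-2. Scheduled 29%. Quintara agreement on 3-2: CTH not met. → 29%.
Line B: sugar confectionery → 3-2; frozen → 3-2-2; with no added sugar → 3-2-2-1. Scheduled 31%. No special measure applies. → 31%.
Line C: sugar confectionery → 3-2; frozen → 3-2-2; with added sugar → 3-2-2-2. Scheduled 27%. Tyrosia agreement on 3-2-2-1: 3-2-2-2 not covered. → 27%.
Line D: sugar confectionery → 3-2; in airtight containers → 3-2-1; with no added sugar → 3-2-1-1. Scheduled 37%. No special measure applies. → 37%.
Line E: sauce → 3-3; frozen → 3-3-1; with no added sugar → 3-3-1-1. Scheduled 29%. No special measure applies. → 29%.
Sum: 29% + 31% + 27% + 37% + 29% = 153%.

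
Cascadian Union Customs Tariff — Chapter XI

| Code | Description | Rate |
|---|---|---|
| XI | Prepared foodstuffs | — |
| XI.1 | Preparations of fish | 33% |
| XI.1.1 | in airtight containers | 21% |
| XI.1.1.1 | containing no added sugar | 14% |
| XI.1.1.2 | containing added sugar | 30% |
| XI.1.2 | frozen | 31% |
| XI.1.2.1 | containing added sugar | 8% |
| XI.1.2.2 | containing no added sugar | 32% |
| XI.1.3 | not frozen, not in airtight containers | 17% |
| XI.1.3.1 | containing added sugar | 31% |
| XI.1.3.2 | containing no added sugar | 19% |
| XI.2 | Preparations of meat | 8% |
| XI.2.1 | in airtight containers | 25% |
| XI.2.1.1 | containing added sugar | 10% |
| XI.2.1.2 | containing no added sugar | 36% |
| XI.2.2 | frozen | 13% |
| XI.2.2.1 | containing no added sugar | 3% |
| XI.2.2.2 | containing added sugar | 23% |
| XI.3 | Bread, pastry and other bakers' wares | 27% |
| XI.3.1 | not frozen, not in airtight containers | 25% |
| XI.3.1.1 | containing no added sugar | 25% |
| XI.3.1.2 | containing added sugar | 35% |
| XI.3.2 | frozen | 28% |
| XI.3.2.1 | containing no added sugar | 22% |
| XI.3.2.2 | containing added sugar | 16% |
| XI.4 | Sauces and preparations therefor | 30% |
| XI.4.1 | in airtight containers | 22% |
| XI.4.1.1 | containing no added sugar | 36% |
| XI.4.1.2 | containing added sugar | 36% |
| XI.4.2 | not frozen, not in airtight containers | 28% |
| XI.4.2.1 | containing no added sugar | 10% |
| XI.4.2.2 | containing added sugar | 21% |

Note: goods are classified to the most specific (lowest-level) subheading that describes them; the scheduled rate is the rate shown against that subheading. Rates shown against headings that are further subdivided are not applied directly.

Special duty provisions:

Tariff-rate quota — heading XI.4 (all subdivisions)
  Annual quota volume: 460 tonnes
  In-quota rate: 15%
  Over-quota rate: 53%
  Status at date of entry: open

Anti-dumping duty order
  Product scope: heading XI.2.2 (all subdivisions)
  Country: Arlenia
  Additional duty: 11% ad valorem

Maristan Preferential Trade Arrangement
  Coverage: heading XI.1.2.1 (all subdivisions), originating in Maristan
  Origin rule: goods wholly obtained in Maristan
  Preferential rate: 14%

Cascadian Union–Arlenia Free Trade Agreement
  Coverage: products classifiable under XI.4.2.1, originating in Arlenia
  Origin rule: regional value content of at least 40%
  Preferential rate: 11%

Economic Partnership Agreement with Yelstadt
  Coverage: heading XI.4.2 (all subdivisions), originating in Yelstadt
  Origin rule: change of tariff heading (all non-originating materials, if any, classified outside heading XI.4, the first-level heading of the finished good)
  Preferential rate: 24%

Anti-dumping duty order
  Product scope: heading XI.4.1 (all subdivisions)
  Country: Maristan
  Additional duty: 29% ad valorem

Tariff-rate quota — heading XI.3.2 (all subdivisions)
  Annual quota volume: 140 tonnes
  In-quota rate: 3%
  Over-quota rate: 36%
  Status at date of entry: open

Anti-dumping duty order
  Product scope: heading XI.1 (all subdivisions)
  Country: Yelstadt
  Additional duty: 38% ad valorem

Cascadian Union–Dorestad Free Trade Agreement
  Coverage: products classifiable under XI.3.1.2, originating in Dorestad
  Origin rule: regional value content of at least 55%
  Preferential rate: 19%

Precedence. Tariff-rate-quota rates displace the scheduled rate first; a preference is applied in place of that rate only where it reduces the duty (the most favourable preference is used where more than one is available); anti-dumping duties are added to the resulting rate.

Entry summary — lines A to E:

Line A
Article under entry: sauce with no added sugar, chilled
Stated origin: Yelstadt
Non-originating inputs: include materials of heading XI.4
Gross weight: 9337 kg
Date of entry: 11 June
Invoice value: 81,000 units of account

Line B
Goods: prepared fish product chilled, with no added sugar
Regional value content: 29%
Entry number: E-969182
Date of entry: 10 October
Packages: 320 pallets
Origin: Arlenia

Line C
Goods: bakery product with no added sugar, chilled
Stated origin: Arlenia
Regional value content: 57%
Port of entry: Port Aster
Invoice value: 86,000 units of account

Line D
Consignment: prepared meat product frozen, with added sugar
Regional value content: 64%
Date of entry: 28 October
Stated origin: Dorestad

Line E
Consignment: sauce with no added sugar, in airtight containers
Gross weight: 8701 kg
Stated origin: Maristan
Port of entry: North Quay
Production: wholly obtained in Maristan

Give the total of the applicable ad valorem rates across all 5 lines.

Line A: sauce → XI.4; chilled → XI.4.2; with no added sugar → XI.4.2.1. Scheduled 10%. quota on XI.4 open → in-quota 15%; Yelstadt agreement on XI.4.2: CTH not met. → 15%.
Line B: prepared fish product → XI.1; chilled → XI.1.3; with no added sugar → XI.1.3.2. Scheduled 19%. Arlenia agreement on XI.4.2.1: XI.1.3.2 not covered. → 19%.
Line C: bakery product → XI.3; chilled → XI.3.1; with no added sugar → XI.3.1.1. Scheduled 25%. Arlenia agreement on XI.4.2.1: XI.3.1.1 not covered. → 25%.
Line D: prepared meat product → XI.2; frozen → XI.2.2; with added sugar → XI.2.2.2. Scheduled 23%. Dorestad agreement on XI.3.1.2: XI.2.2.2 not covered. → 23%.
Line E: sauce → XI.4; in airtight containers → XI.4.1; with no added sugar → XI.4.1.1. Scheduled 36%. quota on XI.4 open → in-quota 15%; Maristan agreement on XI.1.2.1: XI.4.1.1 not covered; anti-dumping (Maristan, XI.4.1): +29%; total 15% + 29% = 44%. → 44%.
Sum: 15% + 19% + 25% + 23% + 44% = 126%.

126%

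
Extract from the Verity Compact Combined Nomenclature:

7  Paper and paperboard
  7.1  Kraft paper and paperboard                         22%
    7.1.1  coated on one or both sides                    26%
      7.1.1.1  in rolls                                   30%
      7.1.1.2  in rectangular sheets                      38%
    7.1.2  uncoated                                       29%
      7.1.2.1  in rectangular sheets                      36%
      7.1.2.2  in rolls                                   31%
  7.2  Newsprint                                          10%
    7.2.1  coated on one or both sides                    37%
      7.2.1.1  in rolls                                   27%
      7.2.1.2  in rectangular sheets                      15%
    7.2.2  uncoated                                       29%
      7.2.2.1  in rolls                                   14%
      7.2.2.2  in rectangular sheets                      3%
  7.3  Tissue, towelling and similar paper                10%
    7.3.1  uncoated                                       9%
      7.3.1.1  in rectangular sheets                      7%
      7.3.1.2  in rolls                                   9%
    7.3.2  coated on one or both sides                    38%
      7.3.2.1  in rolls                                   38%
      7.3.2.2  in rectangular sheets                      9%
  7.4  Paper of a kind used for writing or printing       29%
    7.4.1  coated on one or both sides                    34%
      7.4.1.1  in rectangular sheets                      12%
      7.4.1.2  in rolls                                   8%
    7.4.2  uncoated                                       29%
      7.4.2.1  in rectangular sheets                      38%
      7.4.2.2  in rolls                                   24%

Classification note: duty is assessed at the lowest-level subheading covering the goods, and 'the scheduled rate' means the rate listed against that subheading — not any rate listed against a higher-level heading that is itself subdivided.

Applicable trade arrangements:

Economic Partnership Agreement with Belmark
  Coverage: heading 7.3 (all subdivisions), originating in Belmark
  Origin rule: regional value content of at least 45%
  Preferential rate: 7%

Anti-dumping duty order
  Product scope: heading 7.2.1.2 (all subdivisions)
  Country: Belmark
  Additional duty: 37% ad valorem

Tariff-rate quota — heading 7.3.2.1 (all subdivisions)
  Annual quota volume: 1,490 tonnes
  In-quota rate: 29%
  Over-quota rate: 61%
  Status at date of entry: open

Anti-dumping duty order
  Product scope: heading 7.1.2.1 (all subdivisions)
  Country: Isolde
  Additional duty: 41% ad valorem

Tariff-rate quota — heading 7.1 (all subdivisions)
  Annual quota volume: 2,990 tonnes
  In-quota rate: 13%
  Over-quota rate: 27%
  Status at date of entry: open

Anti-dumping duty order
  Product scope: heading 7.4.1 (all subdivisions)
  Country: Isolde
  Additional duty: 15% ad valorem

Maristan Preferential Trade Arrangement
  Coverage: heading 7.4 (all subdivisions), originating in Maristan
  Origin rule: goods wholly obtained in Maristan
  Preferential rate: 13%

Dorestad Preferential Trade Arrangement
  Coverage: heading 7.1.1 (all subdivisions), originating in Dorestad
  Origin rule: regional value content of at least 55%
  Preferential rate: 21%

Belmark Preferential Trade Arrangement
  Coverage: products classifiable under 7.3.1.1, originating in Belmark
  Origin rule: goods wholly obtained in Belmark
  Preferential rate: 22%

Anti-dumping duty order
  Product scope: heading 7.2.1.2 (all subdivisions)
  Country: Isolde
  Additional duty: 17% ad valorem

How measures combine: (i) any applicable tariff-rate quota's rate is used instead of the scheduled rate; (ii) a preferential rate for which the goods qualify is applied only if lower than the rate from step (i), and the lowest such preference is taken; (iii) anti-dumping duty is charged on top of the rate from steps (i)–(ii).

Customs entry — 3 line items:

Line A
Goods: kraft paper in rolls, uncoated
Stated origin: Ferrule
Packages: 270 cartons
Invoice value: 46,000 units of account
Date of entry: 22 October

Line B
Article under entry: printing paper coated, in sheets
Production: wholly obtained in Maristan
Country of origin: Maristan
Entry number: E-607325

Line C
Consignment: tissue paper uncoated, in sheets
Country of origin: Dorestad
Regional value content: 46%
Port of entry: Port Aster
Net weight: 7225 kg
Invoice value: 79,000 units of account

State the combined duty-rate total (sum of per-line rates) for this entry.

32%

Line A: kraft paper → 7.1; uncoated → 7.1.2; in rolls → 7.1.2.2. Scheduled 31%. quota on 7.1 open → in-quota 13%. → 13%.
Line B: printing paper → 7.4; coated → 7.4.1; in sheets → 7.4.1.1. Scheduled 12%. Maristan agreement on 7.4: wholly obtained → 13% available; preference 13% not lower than 12% → no reduction. → 12%.
Line C: tissue paper → 7.3; uncoated → 7.3.1; in sheets → 7.3.1.1. Scheduled 7%. Dorestad agreement on 7.1.1: 7.3.1.1 not covered. → 7%.
Sum: 13% + 12% + 7% = 32%.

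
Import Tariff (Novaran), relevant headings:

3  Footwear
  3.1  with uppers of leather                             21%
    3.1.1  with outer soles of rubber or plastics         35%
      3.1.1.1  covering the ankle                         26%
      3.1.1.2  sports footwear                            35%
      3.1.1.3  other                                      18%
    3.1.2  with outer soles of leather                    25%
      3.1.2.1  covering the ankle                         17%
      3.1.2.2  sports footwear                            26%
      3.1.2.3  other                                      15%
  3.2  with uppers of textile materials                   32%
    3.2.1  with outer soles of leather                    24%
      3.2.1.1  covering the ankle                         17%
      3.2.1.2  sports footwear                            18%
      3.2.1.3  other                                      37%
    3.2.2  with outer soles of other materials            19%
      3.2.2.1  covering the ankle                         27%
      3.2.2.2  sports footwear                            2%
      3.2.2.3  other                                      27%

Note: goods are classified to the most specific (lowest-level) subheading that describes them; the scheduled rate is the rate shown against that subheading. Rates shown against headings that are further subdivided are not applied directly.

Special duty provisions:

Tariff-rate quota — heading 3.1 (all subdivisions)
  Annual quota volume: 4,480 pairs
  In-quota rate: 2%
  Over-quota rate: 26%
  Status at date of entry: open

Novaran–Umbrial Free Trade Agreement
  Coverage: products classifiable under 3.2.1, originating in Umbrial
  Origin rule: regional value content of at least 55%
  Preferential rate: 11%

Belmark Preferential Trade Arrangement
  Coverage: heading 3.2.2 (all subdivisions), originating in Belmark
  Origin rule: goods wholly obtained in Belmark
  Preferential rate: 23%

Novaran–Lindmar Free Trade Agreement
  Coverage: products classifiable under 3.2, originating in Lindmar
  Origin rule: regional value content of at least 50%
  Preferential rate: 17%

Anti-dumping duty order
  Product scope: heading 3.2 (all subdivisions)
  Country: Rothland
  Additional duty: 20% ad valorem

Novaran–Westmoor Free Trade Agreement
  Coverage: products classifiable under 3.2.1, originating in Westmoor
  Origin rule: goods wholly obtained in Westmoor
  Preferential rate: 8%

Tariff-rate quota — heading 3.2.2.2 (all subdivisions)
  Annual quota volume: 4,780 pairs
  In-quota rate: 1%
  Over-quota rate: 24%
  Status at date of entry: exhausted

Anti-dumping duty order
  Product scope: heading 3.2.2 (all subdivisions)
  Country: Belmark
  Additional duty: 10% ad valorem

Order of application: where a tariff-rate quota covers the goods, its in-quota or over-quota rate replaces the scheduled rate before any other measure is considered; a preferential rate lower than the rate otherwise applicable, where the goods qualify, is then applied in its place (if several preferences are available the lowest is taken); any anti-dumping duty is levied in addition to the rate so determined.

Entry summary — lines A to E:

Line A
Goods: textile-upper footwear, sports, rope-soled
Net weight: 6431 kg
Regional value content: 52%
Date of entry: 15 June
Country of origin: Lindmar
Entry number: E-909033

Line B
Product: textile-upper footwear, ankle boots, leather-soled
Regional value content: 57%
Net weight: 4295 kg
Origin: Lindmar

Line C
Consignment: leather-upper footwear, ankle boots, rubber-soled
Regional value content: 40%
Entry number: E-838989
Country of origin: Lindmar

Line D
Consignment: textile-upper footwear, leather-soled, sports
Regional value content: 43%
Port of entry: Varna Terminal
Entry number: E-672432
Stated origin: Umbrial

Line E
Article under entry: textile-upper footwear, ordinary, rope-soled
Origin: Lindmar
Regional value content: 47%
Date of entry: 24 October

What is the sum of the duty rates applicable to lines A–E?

81%

Line A: textile-upper → 3.2; rope-soled → 3.2.2; sports → 3.2.2.2. Scheduled 2%. quota on 3.2.2.2 exhausted → over-quota 24%; Lindmar agreement on 3.2: RVC ≥ 50% → 17% available; preferential 17%. → 17%.
Line B: textile-upper → 3.2; leather-soled → 3.2.1; ankle boots → 3.2.1.1. Scheduled 17%. Lindmar agreement on 3.2: RVC ≥ 50% → 17% available; preference 17% not lower than 17% → no reduction. → 17%.
Line C: leather-upper → 3.1; rubber-soled → 3.1.1; ankle boots → 3.1.1.1. Scheduled 26%. quota on 3.1 open → in-quota 2%; Lindmar agreement on 3.2: 3.1.1.1 not covered. → 2%.
Line D: textile-upper → 3.2; leather-soled → 3.2.1; sports → 3.2.1.2. Scheduled 18%. Umbrial agreement on 3.2.1: RVC < 55%. → 18%.
Line E: textile-upper → 3.2; rope-soled → 3.2.2; ordinary → 3.2.2.3. Scheduled 27%. Lindmar agreement on 3.2: RVC < 50%. → 27%.
Sum: 17% + 17% + 2% + 18% + 27% = 81%.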